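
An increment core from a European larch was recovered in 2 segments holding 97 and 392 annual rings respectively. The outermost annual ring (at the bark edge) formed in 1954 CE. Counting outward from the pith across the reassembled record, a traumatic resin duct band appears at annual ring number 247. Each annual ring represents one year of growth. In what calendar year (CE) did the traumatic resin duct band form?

Total annual rings = 97 + 392 = 489.
Between annual ring 247 and the bark edge there are 489 − 247 = 242 annual rings.
1954 − 242 = 1712 CE.

1712 CE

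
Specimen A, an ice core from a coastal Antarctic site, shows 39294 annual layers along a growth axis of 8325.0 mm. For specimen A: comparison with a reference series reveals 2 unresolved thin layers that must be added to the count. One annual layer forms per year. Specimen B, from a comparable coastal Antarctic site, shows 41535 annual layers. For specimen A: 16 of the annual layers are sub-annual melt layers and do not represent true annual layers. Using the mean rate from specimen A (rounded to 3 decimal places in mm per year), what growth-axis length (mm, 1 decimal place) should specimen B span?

Specimen A: correcting the raw count gives 39294 − 16 + 2 = 39280 true annual layers.
A: Extension rate ≈ 8325.0 / 39280 = 0.212 mm per year.
For B, 0.212 mm/year × 41535 years = 8805.4 mm.

8805.4 mm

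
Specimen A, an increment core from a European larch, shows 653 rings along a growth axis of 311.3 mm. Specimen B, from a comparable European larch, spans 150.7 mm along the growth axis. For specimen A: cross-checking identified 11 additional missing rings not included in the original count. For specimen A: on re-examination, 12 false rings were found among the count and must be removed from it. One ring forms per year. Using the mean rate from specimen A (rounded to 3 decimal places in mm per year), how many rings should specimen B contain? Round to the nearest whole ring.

316 rings

Specimen A: after corrections the count is 653 − 12 + 11 = 652 rings.
A: 311.3 mm over 652 years gives 311.3 / 652 ≈ 0.477 mm per year.
For B, 150.7 / 0.477 = 315.93 years ≈ 316 rings.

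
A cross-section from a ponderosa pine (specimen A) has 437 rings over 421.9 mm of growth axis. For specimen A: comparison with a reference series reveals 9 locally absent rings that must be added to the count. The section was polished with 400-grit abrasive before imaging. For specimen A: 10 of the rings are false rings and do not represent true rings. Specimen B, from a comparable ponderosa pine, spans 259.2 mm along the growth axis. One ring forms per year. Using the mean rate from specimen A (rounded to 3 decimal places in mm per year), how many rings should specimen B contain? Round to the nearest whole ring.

268 rings

Specimen A: adjusted count: 437 − 10 + 9 = 436 rings.
A: 421.9 mm over 436 years gives 421.9 / 436 ≈ 0.968 mm/yr.
B spans 259.2 / 0.968 = 267.77 years ≈ 268 rings.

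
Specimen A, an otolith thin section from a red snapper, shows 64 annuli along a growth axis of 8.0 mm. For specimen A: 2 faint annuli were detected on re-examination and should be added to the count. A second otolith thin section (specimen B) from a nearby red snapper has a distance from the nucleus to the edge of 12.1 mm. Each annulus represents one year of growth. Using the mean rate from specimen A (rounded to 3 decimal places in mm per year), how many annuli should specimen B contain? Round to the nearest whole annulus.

100 annuli

Specimen A: after corrections the count is 64 + 2 = 66 annuli.
A: Mean rate = 8.0 mm / 66 years ≈ 0.121 mm/year.
B spans 12.1 / 0.121 = 100.00 years ≈ 100 annuli.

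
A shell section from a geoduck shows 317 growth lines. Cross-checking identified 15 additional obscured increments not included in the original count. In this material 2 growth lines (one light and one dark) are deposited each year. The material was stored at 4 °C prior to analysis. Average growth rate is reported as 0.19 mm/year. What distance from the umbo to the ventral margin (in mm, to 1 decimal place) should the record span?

31.5 mm

After corrections the count is 317 + 15 = 332 growth lines.
332 growth lines at 2 per year is 332 / 2 = 166 years.
Predicted length = 0.19 mm/year × 166 years = 31.5 mm.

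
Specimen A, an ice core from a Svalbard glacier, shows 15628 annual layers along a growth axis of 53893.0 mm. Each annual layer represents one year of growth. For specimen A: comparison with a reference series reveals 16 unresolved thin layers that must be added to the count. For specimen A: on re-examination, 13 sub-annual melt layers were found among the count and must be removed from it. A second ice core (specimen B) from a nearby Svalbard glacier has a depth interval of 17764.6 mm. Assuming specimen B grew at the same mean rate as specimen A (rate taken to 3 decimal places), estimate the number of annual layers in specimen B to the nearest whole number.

Specimen A: adjusted count: 15628 − 13 + 16 = 15631 annual layers.
A: Mean rate = 53893.0 mm / 15631 years ≈ 3.448 mm/year.
Specimen B: 17764.6 mm / 3.448 mm per year = 5152.15 years ≈ 5152 annual layers.

5152 annual layers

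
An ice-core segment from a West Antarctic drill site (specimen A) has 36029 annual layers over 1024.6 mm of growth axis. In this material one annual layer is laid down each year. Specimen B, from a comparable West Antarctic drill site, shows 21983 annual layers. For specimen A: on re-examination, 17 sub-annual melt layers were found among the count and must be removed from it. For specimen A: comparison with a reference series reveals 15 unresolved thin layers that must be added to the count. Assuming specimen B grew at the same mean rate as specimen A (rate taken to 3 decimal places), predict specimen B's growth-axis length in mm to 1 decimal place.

Specimen A: true annual layer count = 36029 − 17 + 15 = 36027.
A: Extension rate ≈ 1024.6 / 36027 = 0.028 mm/yr.
For B, 0.028 mm/year × 21983 years = 615.5 mm.

615.5 mm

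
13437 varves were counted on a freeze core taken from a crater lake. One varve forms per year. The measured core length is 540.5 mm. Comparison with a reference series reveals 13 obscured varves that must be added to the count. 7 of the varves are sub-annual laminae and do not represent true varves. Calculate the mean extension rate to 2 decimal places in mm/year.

Correcting the raw count gives 13437 − 7 + 13 = 13443 true varves.
Mean rate = 540.5 mm / 13443 years ≈ 0.04 mm/year.

0.04 mm/year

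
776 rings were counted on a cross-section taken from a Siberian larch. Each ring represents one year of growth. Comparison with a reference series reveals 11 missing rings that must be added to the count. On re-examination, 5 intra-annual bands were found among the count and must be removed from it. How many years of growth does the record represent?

782 years

Correcting the raw count gives 776 − 5 + 11 = 782 true rings.
With a one-to-one ring periodicity this is 782 years.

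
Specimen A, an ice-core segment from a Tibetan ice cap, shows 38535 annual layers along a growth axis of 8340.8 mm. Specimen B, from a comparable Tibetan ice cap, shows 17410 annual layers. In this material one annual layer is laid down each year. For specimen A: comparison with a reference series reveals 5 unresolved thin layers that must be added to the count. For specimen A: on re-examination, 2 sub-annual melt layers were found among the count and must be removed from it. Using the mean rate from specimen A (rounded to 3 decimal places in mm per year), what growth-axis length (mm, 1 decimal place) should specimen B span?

Specimen A: true annual layer count = 38535 − 2 + 5 = 38538.
A: Mean rate = 8340.8 mm / 38538 years ≈ 0.216 mm/yr.
For B, 0.216 mm/year × 17410 years = 3760.6 mm.

3760.6 mm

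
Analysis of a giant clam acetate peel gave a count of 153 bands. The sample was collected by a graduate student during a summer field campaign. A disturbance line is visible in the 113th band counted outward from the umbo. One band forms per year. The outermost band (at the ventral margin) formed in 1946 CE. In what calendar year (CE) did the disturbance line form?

1906 CE

The disturbance line sits at band 113 from the umbo, so 153 − 113 = 40 bands formed after it.
Counting back 40 years from 1946 CE places the disturbance line in 1946 − 40 = 1906 CE.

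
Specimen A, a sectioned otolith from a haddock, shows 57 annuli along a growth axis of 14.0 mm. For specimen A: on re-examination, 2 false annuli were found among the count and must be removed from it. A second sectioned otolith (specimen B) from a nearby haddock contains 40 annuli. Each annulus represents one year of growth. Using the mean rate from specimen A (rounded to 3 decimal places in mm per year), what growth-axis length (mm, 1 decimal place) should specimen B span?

10.2 mm

Specimen A: after corrections the count is 57 − 2 = 55 annuli.
A: 14.0 mm over 55 years gives 14.0 / 55 ≈ 0.255 mm/year.
For B, 0.255 mm/year × 40 years = 10.2 mm.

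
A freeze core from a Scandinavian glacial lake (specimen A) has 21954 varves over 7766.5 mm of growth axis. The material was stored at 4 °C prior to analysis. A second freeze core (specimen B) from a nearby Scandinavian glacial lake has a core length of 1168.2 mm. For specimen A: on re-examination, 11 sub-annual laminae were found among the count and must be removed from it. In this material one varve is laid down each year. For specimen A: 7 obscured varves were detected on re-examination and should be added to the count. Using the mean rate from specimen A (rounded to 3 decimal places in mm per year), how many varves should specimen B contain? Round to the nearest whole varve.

3300 varves

Specimen A: correcting the raw count gives 21954 − 11 + 7 = 21950 true varves.
A: 7766.5 mm over 21950 years gives 7766.5 / 21950 ≈ 0.354 mm per year.
For B, 1168.2 / 0.354 = 3300.00 years ≈ 3300 varves.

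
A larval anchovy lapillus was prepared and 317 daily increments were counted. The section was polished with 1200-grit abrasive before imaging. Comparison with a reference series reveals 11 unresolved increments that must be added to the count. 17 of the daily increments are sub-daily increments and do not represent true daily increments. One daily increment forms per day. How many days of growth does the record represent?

311 days

Correcting the raw count gives 317 − 17 + 11 = 311 true daily increments.
At one daily increment per day, that is 311 days.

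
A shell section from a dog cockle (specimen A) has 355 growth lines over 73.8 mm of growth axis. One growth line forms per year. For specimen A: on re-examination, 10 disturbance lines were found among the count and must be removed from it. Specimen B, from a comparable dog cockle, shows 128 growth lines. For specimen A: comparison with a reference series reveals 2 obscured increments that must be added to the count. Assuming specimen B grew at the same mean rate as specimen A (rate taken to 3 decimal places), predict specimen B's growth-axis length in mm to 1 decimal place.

27.3 mm

Specimen A: correcting the raw count gives 355 − 10 + 2 = 347 true growth lines.
A: 73.8 mm over 347 years gives 73.8 / 347 ≈ 0.213 mm per year.
For B, 0.213 mm/year × 128 years = 27.3 mm.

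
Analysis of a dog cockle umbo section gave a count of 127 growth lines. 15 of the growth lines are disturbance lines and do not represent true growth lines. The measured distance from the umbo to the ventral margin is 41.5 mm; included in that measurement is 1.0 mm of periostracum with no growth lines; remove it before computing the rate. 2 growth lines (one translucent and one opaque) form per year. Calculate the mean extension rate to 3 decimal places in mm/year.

0.723 mm/year

Adjusted count: 127 − 15 = 112 growth lines.
112 growth lines at 2 per year is 112 / 2 = 56 years.
Net length = 41.5 − 1.0 = 40.5 mm.
Extension rate ≈ 40.5 / 56 = 0.723 mm/year.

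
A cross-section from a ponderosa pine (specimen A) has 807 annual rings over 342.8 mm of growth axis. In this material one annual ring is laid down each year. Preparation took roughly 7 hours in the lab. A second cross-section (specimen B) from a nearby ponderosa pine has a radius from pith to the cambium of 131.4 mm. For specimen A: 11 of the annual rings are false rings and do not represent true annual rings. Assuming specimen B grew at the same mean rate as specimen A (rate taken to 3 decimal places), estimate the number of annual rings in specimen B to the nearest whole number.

305 annual rings

Specimen A: true annual ring count = 807 − 11 = 796.
A: Extension rate ≈ 342.8 / 796 = 0.431 mm per year.
For B, 131.4 / 0.431 = 304.87 years ≈ 305 annual rings.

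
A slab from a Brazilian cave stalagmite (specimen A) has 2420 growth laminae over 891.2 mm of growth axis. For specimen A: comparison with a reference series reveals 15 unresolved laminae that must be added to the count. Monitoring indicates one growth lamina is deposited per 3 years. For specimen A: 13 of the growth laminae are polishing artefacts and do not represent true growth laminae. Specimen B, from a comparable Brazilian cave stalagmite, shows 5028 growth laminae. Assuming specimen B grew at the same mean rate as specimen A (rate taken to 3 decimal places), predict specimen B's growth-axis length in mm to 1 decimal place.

Specimen A: adjusted count: 2420 − 13 + 15 = 2422 growth laminae.
Specimen A: 2422 growth laminae at 3 years each span 2422 × 3 = 7266 years.
A: Extension rate ≈ 891.2 / 7266 = 0.123 mm/yr.
Specimen B: at 3 years per growth lamina, 5028 × 3 = 15084 years. B's length ≈ 0.123 × 15084 = 1855.3 mm.

1855.3 mm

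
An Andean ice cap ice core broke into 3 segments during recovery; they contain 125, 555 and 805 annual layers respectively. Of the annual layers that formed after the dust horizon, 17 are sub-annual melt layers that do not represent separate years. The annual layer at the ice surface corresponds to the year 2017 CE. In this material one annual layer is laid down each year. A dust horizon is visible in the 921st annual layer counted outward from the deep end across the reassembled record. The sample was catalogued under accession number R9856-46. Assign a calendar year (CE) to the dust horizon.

Total annual layers = 125 + 555 + 805 = 1485.
1485 − 921 = 564 annual layers lie beyond the dust horizon toward the ice surface.
Excluding 17 false annual layers: 564 − 17 = 547.
Counting back 547 years from 2017 CE places the dust horizon in 2017 − 547 = 1470 CE.

1470 CE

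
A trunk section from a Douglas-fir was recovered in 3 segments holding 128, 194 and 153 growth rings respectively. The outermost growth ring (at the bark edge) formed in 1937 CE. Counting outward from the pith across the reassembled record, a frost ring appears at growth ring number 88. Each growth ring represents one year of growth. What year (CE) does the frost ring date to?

Total growth rings = 128 + 194 + 153 = 475.
The frost ring sits at growth ring 88 from the pith, so 475 − 88 = 387 growth rings formed after it.
The growth ring at the bark edge is 1937 CE, so the frost ring dates to 1937 − 387 = 1550 CE.

1550 CE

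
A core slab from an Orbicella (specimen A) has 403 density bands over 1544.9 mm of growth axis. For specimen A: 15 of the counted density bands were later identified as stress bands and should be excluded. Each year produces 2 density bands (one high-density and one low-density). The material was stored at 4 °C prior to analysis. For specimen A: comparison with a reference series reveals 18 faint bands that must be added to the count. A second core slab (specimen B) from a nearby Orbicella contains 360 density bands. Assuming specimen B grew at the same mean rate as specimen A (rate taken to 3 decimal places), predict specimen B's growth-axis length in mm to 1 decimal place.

Specimen A: correcting the raw count gives 403 − 15 + 18 = 406 true density bands.
Specimen A: with 2 density bands per year, 406 / 2 = 203 years.
A: 1544.9 mm over 203 years gives 1544.9 / 203 ≈ 7.610 mm/year.
Specimen B: 360 density bands at 2 per year is 360 / 2 = 180 years. Length of B = 7.610 × 180 = 1369.8 mm.

1369.8 mm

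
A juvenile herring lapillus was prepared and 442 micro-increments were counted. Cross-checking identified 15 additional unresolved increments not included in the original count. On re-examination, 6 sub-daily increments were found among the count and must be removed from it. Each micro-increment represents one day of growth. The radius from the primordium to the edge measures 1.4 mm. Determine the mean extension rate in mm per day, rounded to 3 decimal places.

After corrections the count is 442 − 6 + 15 = 451 micro-increments.
Mean rate = 1.4 mm / 451 days ≈ 0.003 mm per day.

0.003 mm per day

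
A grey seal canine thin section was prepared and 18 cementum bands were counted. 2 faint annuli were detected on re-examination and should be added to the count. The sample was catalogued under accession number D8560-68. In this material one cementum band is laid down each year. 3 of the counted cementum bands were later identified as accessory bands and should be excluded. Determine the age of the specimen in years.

Adjusted count: 18 − 3 + 2 = 17 cementum bands.
At one cementum band per year, that is 17 years.

17 years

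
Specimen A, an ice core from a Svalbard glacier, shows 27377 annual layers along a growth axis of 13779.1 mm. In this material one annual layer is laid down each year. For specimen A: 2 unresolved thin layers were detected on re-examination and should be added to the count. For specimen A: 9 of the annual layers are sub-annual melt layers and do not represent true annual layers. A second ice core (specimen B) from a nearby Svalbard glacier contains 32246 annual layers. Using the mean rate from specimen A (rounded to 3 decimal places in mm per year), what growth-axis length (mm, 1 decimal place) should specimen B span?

Specimen A: correcting the raw count gives 27377 − 9 + 2 = 27370 true annual layers.
A: 13779.1 mm over 27370 years gives 13779.1 / 27370 ≈ 0.503 mm per year.
For B, 0.503 mm/year × 32246 years = 16219.7 mm.

16219.7 mm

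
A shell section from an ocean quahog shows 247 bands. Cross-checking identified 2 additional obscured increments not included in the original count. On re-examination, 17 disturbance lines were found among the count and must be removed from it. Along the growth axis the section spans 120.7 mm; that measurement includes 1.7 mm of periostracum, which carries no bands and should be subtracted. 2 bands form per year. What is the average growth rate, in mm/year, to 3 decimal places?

1.026 mm/year

Adjusted count: 247 − 17 + 2 = 232 bands.
232 bands at 2 per year is 232 / 2 = 116 years.
The growth record spans 120.7 − 1.7 = 119.0 mm.
Mean rate = 119.0 mm / 116 years ≈ 1.026 mm/year.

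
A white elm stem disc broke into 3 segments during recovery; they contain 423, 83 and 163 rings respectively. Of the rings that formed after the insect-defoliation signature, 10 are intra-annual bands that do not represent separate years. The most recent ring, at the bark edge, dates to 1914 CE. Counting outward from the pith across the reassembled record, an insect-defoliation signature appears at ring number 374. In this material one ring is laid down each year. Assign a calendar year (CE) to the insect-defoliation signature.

1629 CE

Total rings = 423 + 83 + 163 = 669.
669 − 374 = 295 rings lie beyond the insect-defoliation signature toward the bark edge.
295 − 10 false = 285 true rings after the insect-defoliation signature.
Counting back 285 years from 1914 CE places the insect-defoliation signature in 1914 − 285 = 1629 CE.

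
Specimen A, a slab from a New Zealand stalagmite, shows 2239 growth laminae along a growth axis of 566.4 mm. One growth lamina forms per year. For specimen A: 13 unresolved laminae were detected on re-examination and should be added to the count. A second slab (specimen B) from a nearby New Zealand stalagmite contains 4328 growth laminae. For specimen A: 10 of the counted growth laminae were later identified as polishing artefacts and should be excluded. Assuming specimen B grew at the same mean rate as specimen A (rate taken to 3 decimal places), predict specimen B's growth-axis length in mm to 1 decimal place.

Specimen A: adjusted count: 2239 − 10 + 13 = 2242 growth laminae.
A: 566.4 mm over 2242 years gives 566.4 / 2242 ≈ 0.253 mm/yr.
Length of B = 0.253 × 4328 = 1095.0 mm.

1095.0 mm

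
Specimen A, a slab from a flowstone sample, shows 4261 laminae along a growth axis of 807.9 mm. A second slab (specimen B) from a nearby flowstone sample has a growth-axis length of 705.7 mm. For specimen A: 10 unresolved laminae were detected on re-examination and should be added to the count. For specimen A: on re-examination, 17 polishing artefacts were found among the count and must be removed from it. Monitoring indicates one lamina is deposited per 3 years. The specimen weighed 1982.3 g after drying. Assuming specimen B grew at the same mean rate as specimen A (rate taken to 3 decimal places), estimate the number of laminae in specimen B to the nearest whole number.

Specimen A: correcting the raw count gives 4261 − 17 + 10 = 4254 true laminae.
Specimen A: 4254 laminae at 3 years each span 4254 × 3 = 12762 years.
A: Extension rate ≈ 807.9 / 12762 = 0.063 mm per year.
Specimen B: 705.7 mm / 0.063 mm per year = 11201.59 years; at 3 years per lamina that is 11201.59 / 3 ≈ 3734 laminae.

3734 laminae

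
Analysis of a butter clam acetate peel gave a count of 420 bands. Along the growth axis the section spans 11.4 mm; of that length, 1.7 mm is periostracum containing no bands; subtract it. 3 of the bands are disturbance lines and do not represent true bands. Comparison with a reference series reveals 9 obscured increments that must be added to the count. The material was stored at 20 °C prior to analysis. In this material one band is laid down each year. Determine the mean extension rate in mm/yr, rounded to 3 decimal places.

0.023 mm/yr

Adjusted count: 420 − 3 + 9 = 426 bands.
Net length = 11.4 − 1.7 = 9.7 mm.
Extension rate ≈ 9.7 / 426 = 0.023 mm/yr.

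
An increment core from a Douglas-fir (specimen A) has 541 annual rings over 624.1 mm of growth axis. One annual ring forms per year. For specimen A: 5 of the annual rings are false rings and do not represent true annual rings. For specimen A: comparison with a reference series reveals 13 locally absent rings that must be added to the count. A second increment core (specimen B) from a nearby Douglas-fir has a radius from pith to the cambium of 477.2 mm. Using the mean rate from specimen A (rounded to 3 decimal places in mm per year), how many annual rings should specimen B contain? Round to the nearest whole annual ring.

420 annual rings

Specimen A: correcting the raw count gives 541 − 5 + 13 = 549 true annual rings.
A: Extension rate ≈ 624.1 / 549 = 1.137 mm/yr.
Specimen B: 477.2 mm / 1.137 mm per year = 419.70 years ≈ 420 annual rings.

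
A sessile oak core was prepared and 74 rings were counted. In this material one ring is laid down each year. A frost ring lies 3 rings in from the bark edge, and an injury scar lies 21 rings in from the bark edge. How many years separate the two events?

18 yr

The two markers are separated by 21 − 3 = 18 rings.
One ring per year makes the interval 18 years.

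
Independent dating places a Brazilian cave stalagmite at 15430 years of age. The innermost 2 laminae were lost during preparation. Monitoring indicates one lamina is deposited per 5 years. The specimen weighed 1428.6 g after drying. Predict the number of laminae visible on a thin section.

3084 laminae

One lamina every 5 years means 15430 / 5 = 3086 laminae.
3086 − 2 missed = 3084 laminae expected in the prepared section.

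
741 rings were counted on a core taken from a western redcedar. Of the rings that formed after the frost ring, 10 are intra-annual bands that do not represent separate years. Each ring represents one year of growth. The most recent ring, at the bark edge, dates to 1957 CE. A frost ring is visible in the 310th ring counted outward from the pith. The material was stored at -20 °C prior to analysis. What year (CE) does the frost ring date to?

Between ring 310 and the bark edge there are 741 − 310 = 431 rings.
431 − 10 false = 421 true rings after the frost ring.
1957 − 421 = 1536 CE.

1536 CE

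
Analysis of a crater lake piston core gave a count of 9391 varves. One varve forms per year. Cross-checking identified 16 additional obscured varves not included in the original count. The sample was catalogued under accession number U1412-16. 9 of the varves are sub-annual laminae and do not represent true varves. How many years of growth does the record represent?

True varve count = 9391 − 9 + 16 = 9398.
With a one-to-one varve periodicity this is 9398 years.

9398 years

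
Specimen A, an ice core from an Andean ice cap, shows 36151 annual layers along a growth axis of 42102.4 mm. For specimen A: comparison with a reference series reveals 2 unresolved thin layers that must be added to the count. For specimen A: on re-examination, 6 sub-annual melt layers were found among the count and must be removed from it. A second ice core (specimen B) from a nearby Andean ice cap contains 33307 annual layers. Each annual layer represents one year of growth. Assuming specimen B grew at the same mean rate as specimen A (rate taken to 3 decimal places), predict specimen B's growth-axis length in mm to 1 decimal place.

Specimen A: true annual layer count = 36151 − 6 + 2 = 36147.
A: 42102.4 mm over 36147 years gives 42102.4 / 36147 ≈ 1.165 mm per year.
B's length ≈ 1.165 × 33307 = 38802.7 mm.

38802.7 mm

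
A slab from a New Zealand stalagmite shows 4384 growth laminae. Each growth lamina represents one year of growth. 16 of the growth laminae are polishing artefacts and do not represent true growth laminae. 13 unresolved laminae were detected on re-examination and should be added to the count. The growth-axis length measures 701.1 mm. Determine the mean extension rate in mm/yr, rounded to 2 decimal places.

Adjusted count: 4384 − 16 + 13 = 4381 growth laminae.
Mean rate = 701.1 mm / 4381 years ≈ 0.16 mm/yr.

0.16 mm/yr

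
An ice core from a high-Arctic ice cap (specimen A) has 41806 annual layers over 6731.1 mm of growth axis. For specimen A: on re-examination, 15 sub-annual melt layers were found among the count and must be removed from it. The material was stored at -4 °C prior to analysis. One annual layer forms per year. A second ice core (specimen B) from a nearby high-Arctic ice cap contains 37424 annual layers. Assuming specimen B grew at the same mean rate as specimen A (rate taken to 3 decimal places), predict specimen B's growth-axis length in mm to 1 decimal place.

Specimen A: after corrections the count is 41806 − 15 = 41791 annual layers.
A: Mean rate = 6731.1 mm / 41791 years ≈ 0.161 mm per year.
B's length ≈ 0.161 × 37424 = 6025.3 mm.

6025.3 mm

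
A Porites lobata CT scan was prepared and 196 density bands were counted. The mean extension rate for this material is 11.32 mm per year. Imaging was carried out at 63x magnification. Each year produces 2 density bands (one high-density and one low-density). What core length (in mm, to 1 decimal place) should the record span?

1109.4 mm

Dividing by 2 density bands per year: 196 / 2 = 98 years.
Length ≈ 11.32 × 98 = 1109.4 mm.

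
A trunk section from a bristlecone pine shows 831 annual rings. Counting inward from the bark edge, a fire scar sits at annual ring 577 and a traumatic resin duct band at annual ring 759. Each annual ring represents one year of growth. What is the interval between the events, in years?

759 − 577 = 182 annual rings lie between the two events.
One annual ring per year makes the interval 182 years.

182 years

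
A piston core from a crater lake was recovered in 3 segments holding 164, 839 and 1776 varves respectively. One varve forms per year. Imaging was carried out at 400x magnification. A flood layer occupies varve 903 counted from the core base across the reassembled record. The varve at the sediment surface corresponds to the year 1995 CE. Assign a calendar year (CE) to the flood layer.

Total varves = 164 + 839 + 1776 = 2779.
Between varve 903 and the sediment surface there are 2779 − 903 = 1876 varves.
Counting back 1876 years from 1995 CE places the flood layer in 1995 − 1876 = 119 CE.

119 CE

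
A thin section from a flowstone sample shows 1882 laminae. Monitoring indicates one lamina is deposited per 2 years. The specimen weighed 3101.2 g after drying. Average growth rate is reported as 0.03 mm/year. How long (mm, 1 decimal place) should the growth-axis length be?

1882 laminae at 2 years each span 1882 × 2 = 3764 years.
3764 years at 0.03 mm/year gives 0.03 × 3764 = 112.9 mm.

112.9 mm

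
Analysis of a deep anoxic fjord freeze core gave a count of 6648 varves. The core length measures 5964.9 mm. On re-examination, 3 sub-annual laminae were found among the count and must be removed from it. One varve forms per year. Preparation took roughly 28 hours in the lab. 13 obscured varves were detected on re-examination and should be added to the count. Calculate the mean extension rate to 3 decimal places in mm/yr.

Adjusted count: 6648 − 3 + 13 = 6658 varves.
Extension rate ≈ 5964.9 / 6658 = 0.896 mm/yr.

0.896 mm/yr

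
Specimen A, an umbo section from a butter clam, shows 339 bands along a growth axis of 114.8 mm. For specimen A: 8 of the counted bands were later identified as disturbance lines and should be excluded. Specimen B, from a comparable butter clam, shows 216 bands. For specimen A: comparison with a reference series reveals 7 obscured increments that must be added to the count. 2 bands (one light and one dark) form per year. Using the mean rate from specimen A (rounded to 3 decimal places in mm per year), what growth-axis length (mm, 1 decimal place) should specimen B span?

73.3 mm

Specimen A: after corrections the count is 339 − 8 + 7 = 338 bands.
Specimen A: with 2 bands per year, 338 / 2 = 169 years.
A: 114.8 mm over 169 years gives 114.8 / 169 ≈ 0.679 mm/yr.
Specimen B: 216 bands at 2 per year is 216 / 2 = 108 years. For B, 0.679 mm/year × 108 years = 73.3 mm.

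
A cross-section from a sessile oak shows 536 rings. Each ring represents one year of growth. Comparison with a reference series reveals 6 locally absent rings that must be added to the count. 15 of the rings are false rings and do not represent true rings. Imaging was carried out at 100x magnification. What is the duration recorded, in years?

Adjusted count: 536 − 15 + 6 = 527 rings.
With a one-to-one ring periodicity this is 527 years.

527 years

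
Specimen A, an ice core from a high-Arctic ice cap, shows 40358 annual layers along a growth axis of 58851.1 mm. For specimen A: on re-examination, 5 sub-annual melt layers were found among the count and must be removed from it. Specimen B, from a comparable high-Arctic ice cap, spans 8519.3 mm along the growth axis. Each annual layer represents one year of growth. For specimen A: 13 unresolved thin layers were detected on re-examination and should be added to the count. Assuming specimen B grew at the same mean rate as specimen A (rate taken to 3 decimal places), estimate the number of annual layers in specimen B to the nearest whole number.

Specimen A: true annual layer count = 40358 − 5 + 13 = 40366.
A: 58851.1 mm over 40366 years gives 58851.1 / 40366 ≈ 1.458 mm per year.
Specimen B: 8519.3 mm / 1.458 mm per year = 5843.14 years ≈ 5843 annual layers.

5843 annual layers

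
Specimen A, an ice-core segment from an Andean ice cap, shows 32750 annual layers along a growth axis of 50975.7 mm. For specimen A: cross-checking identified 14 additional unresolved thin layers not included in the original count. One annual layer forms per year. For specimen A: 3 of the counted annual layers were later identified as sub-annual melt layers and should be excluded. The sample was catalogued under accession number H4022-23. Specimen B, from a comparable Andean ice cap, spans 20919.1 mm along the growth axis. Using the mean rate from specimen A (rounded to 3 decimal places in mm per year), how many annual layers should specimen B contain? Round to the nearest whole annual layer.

13444 annual layers

Specimen A: after corrections the count is 32750 − 3 + 14 = 32761 annual layers.
A: Extension rate ≈ 50975.7 / 32761 = 1.556 mm per year.
B spans 20919.1 / 1.556 = 13444.15 years ≈ 13444 annual layers.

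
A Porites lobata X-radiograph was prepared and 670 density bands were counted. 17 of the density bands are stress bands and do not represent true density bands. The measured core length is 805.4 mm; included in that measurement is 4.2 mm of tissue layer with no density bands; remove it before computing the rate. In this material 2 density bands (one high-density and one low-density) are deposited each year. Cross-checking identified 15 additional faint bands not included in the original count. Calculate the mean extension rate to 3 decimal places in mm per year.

2.399 mm per year

Adjusted count: 670 − 17 + 15 = 668 density bands.
Dividing by 2 density bands per year: 668 / 2 = 334 years.
Removing the 4.2 mm offcut leaves 805.4 − 4.2 = 801.2 mm.
Extension rate ≈ 801.2 / 334 = 2.399 mm per year.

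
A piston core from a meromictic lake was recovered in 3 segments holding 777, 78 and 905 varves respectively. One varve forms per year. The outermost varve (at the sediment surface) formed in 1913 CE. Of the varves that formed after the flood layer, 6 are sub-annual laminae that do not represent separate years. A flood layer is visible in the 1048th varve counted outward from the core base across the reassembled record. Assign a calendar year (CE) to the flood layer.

1207 CE

Total varves = 777 + 78 + 905 = 1760.
Between varve 1048 and the sediment surface there are 1760 − 1048 = 712 varves.
712 − 6 false = 706 true varves after the flood layer.
Counting back 706 years from 1913 CE places the flood layer in 1913 − 706 = 1207 CE.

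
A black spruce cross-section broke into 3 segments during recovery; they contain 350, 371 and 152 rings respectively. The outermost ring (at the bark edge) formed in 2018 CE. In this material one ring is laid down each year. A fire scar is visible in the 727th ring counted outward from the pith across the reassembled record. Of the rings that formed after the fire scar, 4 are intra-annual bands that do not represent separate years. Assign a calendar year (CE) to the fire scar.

1876 CE

Total rings = 350 + 371 + 152 = 873.
Between ring 727 and the bark edge there are 873 − 727 = 146 rings.
Excluding 4 false rings: 146 − 4 = 142.
Counting back 142 years from 2018 CE places the fire scar in 2018 − 142 = 1876 CE.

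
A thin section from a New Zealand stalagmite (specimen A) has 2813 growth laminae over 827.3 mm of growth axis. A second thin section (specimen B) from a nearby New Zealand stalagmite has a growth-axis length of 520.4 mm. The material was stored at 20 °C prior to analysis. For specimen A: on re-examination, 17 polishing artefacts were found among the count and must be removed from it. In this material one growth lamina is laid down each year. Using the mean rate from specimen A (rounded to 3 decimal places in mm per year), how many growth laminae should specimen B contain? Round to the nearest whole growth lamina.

1758 growth laminae

Specimen A: correcting the raw count gives 2813 − 17 = 2796 true growth laminae.
A: Extension rate ≈ 827.3 / 2796 = 0.296 mm/yr.
Specimen B: 520.4 mm / 0.296 mm per year = 1758.11 years ≈ 1758 growth laminae.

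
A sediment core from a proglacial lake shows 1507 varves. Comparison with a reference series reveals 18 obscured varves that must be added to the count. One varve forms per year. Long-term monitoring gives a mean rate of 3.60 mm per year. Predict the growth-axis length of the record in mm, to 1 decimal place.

5490.0 mm

After corrections the count is 1507 + 18 = 1525 varves.
Predicted length = 3.60 mm/year × 1525 years = 5490.0 mm.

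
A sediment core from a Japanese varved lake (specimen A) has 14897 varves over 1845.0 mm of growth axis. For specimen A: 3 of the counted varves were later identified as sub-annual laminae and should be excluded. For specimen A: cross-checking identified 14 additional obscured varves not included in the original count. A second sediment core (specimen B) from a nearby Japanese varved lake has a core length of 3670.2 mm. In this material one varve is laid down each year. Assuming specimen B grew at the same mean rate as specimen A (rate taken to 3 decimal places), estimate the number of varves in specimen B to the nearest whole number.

Specimen A: correcting the raw count gives 14897 − 3 + 14 = 14908 true varves.
A: Mean rate = 1845.0 mm / 14908 years ≈ 0.124 mm/yr.
For B, 3670.2 / 0.124 = 29598.39 years ≈ 29598 varves.

29598 varves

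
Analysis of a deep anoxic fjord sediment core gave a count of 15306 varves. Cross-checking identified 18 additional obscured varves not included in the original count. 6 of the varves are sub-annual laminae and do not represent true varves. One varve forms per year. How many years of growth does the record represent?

True varve count = 15306 − 6 + 18 = 15318.
At one varve per year, that is 15318 years.

15318 yr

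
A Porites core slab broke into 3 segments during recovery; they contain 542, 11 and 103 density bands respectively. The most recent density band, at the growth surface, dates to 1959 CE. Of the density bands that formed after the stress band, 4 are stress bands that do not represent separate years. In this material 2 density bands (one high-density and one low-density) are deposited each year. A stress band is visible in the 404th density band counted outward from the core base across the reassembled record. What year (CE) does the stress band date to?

Total density bands = 542 + 11 + 103 = 656.
656 − 404 = 252 density bands lie beyond the stress band toward the growth surface.
Removing the 4 false density bands leaves 252 − 4 = 248 true density bands beyond the stress band.
248 density bands at 2 per year is 248 / 2 = 124 years.
1959 − 124 = 1835 CE.

1835 CE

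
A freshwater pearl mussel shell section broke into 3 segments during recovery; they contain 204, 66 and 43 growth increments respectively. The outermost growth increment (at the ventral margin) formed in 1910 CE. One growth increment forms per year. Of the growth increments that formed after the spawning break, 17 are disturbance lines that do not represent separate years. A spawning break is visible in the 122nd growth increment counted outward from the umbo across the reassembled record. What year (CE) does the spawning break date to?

Total growth increments = 204 + 66 + 43 = 313.
313 − 122 = 191 growth increments lie beyond the spawning break toward the ventral margin.
Excluding 17 false growth increments: 191 − 17 = 174.
The growth increment at the ventral margin is 1910 CE, so the spawning break dates to 1910 − 174 = 1736 CE.

1736 CE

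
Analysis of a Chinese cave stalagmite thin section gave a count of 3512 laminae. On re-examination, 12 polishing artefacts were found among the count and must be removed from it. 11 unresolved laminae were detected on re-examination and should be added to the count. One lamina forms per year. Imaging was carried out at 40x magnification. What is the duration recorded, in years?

Adjusted count: 3512 − 12 + 11 = 3511 laminae.
With a one-to-one lamina periodicity this is 3511 years.

3511 years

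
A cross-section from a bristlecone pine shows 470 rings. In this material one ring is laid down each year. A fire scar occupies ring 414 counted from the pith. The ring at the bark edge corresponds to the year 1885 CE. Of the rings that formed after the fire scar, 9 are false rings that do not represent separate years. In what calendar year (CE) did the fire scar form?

1838 CE

The fire scar sits at ring 414 from the pith, so 470 − 414 = 56 rings formed after it.
Excluding 9 false rings: 56 − 9 = 47.
The ring at the bark edge is 1885 CE, so the fire scar dates to 1885 − 47 = 1838 CE.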